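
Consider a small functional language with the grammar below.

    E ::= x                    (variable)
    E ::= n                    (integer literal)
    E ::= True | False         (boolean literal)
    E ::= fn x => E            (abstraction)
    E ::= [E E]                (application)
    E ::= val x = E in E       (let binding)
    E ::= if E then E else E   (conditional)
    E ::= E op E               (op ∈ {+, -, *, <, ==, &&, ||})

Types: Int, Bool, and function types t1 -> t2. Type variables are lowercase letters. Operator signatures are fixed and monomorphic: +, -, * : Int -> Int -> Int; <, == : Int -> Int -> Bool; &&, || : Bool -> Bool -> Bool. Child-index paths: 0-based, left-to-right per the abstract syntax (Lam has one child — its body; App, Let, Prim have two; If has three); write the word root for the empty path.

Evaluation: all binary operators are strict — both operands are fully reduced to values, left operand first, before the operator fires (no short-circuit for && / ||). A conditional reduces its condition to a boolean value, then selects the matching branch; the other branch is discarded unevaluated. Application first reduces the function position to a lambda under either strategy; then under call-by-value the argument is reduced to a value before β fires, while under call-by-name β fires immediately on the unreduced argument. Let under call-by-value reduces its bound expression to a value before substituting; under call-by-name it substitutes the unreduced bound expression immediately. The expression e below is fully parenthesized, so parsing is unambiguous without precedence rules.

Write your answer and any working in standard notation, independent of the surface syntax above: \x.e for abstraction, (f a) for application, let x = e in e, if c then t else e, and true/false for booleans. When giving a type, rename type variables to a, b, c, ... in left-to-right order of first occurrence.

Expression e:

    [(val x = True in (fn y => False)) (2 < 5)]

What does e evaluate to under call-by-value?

Working:
step 0: ((let x = true in (\y.false)) (2 < 5))
step 1: [let@0] ((\y.false) (2 < 5))
step 2: [delta@1] ((\y.false) true)
step 3: [beta@root] false

Answer: false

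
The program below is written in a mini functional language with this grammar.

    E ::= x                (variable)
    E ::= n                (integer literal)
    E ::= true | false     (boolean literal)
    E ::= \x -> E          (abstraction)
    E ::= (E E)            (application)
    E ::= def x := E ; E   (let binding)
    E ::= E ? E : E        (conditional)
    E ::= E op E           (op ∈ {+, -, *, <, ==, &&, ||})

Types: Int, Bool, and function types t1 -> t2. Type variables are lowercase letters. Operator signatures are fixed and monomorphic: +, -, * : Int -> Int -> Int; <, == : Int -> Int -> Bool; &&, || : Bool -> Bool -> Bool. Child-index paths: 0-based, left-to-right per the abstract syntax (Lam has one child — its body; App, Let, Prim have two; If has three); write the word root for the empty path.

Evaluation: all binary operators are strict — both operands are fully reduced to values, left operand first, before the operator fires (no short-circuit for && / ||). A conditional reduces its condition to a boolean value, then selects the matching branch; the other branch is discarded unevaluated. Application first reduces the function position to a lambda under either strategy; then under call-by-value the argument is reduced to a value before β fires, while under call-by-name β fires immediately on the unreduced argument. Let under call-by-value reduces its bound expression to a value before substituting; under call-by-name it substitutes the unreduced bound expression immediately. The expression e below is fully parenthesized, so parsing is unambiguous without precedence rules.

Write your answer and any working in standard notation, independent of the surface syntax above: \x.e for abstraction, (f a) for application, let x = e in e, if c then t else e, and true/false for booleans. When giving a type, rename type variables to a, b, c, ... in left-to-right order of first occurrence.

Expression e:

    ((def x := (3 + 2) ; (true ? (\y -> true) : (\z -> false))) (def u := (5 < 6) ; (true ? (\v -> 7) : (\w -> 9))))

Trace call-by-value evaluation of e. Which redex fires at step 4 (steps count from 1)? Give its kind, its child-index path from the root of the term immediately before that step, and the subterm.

Answer: delta at 1.0 : (5 < 6)

Trace:
step 0: ((let x = (3 + 2) in (if true then (\y.true) else (\z.false))) (let u = (5 < 6) in (if true then (\v.7) else (\w.9))))
step 1: [delta@0.0] ((let x = 5 in (if true then (\y.true) else (\z.false))) (let u = (5 < 6) in (if true then (\v.7) else (\w.9))))
step 2: [let@0] ((if true then (\y.true) else (\z.false)) (let u = (5 < 6) in (if true then (\v.7) else (\w.9))))
step 3: [if@0] ((\y.true) (let u = (5 < 6) in (if true then (\v.7) else (\w.9))))
step 4: [delta@1.0] ((\y.true) (let u = true in (if true then (\v.7) else (\w.9))))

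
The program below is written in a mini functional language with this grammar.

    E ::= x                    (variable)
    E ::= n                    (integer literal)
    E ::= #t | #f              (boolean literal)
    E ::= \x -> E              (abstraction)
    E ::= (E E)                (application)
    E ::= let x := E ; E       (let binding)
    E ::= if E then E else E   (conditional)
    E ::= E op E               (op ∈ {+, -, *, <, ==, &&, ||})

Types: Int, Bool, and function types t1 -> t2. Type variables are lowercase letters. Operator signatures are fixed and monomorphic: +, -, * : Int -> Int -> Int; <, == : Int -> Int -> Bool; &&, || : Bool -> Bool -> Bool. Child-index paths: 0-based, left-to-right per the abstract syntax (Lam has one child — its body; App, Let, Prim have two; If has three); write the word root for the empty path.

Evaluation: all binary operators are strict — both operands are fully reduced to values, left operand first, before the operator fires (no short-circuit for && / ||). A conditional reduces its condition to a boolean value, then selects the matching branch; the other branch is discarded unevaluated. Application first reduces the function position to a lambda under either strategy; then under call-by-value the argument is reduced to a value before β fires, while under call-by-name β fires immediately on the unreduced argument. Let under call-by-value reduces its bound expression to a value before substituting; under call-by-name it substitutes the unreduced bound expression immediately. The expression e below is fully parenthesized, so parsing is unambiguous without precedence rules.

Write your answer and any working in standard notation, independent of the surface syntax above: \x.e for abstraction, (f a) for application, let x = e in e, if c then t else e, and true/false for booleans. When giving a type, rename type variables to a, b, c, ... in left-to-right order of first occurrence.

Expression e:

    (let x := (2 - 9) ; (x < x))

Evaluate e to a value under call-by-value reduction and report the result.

Answer: false

Working:
step 0: (let x = (2 - 9) in (x < x))
step 1: [delta@0] (let x = -7 in (x < x))
step 2: [let@root] (-7 < -7)
step 3: [delta@root] false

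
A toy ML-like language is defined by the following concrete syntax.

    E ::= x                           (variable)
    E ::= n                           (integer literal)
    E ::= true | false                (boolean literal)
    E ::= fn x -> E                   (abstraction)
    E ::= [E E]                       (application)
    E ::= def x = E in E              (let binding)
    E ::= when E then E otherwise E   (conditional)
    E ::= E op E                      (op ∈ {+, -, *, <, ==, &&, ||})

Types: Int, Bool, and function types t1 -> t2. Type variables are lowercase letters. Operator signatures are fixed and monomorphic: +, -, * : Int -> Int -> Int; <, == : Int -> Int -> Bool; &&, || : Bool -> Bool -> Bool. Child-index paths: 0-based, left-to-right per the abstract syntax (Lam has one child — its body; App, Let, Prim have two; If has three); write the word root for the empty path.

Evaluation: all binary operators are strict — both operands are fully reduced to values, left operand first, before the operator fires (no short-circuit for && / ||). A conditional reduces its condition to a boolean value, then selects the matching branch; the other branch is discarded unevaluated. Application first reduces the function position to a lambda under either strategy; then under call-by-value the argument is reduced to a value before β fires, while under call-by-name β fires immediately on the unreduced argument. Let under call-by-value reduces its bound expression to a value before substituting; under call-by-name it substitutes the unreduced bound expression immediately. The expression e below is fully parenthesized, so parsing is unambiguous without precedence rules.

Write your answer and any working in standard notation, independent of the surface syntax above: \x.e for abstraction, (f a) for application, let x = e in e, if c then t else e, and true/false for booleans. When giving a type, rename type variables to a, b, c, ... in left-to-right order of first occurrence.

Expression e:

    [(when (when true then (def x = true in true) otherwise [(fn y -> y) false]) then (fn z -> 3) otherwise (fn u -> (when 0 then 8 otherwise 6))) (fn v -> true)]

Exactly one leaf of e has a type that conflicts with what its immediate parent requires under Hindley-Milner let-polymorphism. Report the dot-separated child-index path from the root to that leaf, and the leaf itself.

Answer: 0.2.0.0 : 0

Working:
  unify Bool ~ Bool
let x : Bool
y : a
\y._ : a -> a
  unify a -> a ~ Bool -> b
  unify a ~ Bool
  unify Bool ~ b
_ _ : Bool
  unify Bool ~ Bool
  unify Bool ~ Bool
\z._ : c -> Int
  unify Int ~ Bool
  FAIL: mismatch Int ~ Bool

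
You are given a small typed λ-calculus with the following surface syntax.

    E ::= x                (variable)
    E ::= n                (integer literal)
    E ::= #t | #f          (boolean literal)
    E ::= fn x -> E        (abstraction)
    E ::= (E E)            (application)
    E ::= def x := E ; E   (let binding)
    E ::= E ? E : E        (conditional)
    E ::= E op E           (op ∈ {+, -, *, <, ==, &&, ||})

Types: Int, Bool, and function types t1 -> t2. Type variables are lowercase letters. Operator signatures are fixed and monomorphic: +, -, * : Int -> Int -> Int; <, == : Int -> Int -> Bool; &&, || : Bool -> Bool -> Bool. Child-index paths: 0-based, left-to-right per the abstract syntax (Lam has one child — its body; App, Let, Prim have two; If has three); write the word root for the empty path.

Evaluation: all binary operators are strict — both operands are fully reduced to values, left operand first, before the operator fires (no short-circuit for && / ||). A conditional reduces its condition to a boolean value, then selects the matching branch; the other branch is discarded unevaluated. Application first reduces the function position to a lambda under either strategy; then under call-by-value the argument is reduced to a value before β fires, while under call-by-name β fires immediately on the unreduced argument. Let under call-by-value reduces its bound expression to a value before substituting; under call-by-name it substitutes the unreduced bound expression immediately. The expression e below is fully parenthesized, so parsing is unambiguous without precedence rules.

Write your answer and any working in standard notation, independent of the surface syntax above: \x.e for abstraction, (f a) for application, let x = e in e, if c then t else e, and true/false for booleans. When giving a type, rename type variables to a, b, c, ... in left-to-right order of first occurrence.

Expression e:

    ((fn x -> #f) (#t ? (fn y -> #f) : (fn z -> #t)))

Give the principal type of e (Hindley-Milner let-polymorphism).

Answer: Bool

Derivation:
\x._ : a -> Bool
  unify Bool ~ Bool
\y._ : b -> Bool
\z._ : c -> Bool
  unify b -> Bool ~ c -> Bool
  unify b ~ c
  unify Bool ~ Bool
  unify a -> Bool ~ (c -> Bool) -> d
  unify a ~ c -> Bool
  unify Bool ~ d
_ _ : Bool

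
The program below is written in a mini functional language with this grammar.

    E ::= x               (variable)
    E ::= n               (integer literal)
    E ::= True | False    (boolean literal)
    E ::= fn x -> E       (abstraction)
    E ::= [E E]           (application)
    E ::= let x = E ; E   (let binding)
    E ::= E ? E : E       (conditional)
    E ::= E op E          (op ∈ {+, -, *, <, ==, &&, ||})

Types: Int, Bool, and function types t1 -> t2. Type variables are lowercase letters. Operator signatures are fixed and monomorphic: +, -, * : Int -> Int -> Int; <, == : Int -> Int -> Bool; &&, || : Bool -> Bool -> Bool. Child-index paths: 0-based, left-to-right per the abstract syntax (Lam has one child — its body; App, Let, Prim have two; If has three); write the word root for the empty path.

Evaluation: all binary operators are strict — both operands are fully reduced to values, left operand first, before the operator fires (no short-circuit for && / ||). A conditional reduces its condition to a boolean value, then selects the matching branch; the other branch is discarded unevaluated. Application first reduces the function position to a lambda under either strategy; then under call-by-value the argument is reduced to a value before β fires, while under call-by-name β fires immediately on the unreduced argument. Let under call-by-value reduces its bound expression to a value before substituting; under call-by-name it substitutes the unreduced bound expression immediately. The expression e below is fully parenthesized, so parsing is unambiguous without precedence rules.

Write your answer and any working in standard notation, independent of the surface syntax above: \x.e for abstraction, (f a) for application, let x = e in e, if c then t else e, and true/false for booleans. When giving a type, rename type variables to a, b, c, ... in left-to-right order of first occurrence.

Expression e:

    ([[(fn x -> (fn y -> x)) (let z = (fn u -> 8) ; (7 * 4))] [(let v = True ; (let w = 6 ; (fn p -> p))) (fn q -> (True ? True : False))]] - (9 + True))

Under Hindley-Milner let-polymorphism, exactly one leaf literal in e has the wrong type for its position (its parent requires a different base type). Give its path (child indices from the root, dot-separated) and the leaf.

Answer: 1.1 : true

Working:
x : a
\y._ : b -> a
\x._ : a -> b -> a
\u._ : c -> Int
let z : forall. c -> Int
  unify Int ~ Int
  unify Int ~ Int
  unify a -> b -> a ~ Int -> d
  unify a ~ Int
  unify b -> Int ~ d
_ _ : b -> Int
let v : Bool
let w : Int
p : e
\p._ : e -> e
  unify Bool ~ Bool
  unify Bool ~ Bool
\q._ : f -> Bool
  unify e -> e ~ (f -> Bool) -> g
  unify e ~ f -> Bool
  unify f -> Bool ~ g
_ _ : f -> Bool
  unify b -> Int ~ (f -> Bool) -> h
  unify b ~ f -> Bool
  unify Int ~ h
_ _ : Int
  unify Int ~ Int
  unify Int ~ Int
  unify Bool ~ Int
  FAIL: mismatch Bool ~ Int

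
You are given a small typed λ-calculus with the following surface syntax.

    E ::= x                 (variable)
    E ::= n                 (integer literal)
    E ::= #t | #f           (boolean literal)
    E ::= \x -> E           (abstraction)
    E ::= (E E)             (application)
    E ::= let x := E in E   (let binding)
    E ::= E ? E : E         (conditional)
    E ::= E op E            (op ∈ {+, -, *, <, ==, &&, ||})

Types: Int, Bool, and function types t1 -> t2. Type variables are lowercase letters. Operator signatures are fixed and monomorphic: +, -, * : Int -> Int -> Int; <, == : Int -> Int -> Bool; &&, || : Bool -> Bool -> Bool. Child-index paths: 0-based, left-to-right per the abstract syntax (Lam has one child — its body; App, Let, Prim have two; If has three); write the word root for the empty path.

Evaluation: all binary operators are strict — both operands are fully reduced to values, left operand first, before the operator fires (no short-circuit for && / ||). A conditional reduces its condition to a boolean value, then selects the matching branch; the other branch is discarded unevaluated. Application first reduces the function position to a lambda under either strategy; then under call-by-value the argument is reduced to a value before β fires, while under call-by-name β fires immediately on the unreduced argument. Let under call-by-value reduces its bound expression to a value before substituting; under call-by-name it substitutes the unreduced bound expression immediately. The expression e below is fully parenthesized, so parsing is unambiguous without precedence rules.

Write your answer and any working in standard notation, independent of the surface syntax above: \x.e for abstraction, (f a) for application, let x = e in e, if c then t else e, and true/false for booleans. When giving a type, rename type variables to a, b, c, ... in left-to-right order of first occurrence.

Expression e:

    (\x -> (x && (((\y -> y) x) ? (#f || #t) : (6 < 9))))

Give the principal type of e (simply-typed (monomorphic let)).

Answer: Bool -> Bool

Derivation:
x : a
  unify a ~ Bool
y : b
\y._ : b -> b
x : Bool
  unify b -> b ~ Bool -> c
  unify b ~ Bool
  unify Bool ~ c
_ _ : Bool
  unify Bool ~ Bool
  unify Bool ~ Bool
  unify Bool ~ Bool
  unify Int ~ Int
  unify Int ~ Int
  unify Bool ~ Bool
  unify Bool ~ Bool
\x._ : Bool -> Bool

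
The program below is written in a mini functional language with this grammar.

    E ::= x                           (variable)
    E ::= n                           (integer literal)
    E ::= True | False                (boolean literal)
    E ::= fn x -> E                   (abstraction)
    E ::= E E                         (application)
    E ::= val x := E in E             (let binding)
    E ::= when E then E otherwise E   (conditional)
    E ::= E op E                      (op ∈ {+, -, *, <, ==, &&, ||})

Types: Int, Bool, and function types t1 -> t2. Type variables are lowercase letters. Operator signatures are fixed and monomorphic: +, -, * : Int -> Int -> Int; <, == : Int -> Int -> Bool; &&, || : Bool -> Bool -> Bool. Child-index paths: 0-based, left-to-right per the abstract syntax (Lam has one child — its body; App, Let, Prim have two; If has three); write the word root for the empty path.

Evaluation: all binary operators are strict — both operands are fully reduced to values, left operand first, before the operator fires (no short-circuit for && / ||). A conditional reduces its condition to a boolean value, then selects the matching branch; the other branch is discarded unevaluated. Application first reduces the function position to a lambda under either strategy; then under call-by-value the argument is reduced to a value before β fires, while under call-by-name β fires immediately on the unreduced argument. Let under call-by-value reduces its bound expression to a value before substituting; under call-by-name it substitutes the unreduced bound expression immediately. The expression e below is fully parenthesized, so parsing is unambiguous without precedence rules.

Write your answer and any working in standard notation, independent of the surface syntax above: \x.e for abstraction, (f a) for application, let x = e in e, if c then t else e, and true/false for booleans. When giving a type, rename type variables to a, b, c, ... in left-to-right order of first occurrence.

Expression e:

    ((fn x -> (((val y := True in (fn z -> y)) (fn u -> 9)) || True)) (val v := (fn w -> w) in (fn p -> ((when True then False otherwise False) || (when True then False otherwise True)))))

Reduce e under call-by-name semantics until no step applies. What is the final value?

Answer: true

Trace:
step 0: ((\x.(((let y = true in (\z.y)) (\u.9)) || true)) (let v = (\w.w) in (\p.((if true then false else false) || (if true then false else true)))))
step 1: [beta@root] (((let y = true in (\z.y)) (\u.9)) || true)
step 2: [let@0.0] (((\z.true) (\u.9)) || true)
step 3: [beta@0] (true || true)
step 4: [delta@root] true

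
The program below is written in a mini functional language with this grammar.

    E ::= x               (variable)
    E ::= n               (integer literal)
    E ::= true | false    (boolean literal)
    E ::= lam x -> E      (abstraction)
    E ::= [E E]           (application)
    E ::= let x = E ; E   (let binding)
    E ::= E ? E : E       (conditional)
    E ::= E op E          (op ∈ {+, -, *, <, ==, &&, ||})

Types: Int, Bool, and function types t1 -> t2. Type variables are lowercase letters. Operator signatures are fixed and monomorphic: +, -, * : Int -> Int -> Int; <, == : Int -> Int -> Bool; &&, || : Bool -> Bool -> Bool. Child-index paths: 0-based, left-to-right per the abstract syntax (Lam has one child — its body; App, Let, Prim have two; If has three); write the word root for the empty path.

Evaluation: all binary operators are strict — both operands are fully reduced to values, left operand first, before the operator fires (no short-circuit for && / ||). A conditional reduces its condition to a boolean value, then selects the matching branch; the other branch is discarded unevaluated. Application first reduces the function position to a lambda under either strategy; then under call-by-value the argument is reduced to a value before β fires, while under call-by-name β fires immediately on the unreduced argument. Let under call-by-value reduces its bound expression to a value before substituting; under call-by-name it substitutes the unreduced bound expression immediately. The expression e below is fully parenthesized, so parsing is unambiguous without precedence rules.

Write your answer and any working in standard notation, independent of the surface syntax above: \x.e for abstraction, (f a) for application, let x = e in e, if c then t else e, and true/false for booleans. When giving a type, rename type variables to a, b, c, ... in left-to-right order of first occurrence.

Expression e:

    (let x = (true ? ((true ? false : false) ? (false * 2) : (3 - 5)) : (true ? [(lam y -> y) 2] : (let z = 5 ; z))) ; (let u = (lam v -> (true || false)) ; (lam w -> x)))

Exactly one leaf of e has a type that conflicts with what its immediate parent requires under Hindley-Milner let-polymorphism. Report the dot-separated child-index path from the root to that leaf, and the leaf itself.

Working:
  unify Bool ~ Bool
  unify Bool ~ Bool
  unify Bool ~ Bool
  unify Bool ~ Bool
  unify Bool ~ Int
  FAIL: mismatch Bool ~ Int

Answer: 0.1.1.0 : false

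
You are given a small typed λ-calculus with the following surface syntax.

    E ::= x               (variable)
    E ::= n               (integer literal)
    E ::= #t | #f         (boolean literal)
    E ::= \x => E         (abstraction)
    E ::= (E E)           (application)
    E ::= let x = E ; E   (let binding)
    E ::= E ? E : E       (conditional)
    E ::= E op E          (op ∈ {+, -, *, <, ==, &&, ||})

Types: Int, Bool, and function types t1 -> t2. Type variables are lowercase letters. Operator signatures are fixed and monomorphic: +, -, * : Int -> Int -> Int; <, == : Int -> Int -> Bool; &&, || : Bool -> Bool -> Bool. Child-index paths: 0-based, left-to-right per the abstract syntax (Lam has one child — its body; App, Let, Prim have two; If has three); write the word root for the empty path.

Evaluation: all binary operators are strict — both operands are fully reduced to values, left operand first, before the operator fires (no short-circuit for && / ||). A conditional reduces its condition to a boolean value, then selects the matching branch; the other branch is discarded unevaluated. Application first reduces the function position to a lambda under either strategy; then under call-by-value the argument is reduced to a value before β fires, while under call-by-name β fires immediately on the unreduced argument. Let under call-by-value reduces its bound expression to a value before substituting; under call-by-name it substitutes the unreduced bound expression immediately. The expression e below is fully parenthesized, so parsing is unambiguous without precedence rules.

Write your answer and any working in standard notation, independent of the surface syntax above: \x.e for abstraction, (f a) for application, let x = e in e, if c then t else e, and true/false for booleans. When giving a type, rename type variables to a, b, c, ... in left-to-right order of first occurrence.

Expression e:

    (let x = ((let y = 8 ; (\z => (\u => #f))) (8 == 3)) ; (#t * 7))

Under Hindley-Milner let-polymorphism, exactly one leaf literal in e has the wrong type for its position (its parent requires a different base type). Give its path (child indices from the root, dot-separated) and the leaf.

Derivation:
let y : Int
\u._ : b -> Bool
\z._ : a -> b -> Bool
  unify Int ~ Int
  unify Int ~ Int
  unify a -> b -> Bool ~ Bool -> c
  unify a ~ Bool
  unify b -> Bool ~ c
_ _ : b -> Bool
let x : forall. b -> Bool
  unify Bool ~ Int
  FAIL: mismatch Bool ~ Int

Answer: 1.0 : true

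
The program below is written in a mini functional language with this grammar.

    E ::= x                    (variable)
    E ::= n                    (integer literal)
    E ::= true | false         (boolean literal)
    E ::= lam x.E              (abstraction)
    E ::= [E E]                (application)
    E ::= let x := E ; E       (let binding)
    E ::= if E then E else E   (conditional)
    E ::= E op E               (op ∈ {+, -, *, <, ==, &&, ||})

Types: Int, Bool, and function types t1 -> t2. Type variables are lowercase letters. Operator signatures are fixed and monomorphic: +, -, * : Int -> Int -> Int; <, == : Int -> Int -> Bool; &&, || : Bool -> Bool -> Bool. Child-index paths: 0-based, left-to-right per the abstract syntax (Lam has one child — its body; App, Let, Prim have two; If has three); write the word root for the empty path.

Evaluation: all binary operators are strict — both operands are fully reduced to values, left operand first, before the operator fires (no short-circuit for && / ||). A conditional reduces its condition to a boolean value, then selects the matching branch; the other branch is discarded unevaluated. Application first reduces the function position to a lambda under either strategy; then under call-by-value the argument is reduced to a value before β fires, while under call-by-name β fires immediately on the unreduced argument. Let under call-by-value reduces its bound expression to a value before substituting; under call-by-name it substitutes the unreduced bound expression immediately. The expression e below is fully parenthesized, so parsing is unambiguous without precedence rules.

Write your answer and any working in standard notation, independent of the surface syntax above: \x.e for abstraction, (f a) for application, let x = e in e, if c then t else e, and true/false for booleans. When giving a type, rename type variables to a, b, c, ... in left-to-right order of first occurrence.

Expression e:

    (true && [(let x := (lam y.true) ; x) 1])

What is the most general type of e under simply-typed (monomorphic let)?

Answer: Bool

Working:
  unify Bool ~ Bool
\y._ : a -> Bool
let x : a -> Bool
x : a -> Bool
  unify a -> Bool ~ Int -> b
  unify a ~ Int
  unify Bool ~ b
_ _ : Bool
  unify Bool ~ Bool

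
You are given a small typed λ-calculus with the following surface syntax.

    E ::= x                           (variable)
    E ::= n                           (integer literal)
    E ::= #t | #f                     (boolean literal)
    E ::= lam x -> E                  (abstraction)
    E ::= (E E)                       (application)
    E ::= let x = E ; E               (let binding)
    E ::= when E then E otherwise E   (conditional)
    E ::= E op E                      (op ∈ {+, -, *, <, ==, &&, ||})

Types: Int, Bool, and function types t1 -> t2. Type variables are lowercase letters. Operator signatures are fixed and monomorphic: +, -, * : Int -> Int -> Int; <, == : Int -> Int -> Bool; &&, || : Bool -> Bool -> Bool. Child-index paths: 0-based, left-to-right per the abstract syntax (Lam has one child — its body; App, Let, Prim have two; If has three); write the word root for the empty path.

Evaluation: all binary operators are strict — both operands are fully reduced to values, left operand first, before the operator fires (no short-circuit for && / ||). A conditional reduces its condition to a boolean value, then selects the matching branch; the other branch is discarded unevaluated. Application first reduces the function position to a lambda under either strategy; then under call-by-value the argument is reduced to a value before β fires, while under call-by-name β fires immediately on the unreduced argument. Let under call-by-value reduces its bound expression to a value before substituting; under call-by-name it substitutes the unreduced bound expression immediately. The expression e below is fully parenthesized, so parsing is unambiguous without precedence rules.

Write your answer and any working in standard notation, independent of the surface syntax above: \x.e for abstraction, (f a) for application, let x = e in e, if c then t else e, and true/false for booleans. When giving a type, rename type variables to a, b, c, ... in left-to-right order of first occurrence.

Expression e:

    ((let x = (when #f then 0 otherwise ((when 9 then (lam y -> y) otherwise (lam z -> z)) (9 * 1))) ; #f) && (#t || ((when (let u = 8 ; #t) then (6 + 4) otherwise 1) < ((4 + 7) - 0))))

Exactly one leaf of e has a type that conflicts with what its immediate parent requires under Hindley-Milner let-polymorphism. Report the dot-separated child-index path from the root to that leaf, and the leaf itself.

Answer: 0.0.2.0.0 : 9

Working:
  unify Bool ~ Bool
  unify Int ~ Bool
  FAIL: mismatch Int ~ Bool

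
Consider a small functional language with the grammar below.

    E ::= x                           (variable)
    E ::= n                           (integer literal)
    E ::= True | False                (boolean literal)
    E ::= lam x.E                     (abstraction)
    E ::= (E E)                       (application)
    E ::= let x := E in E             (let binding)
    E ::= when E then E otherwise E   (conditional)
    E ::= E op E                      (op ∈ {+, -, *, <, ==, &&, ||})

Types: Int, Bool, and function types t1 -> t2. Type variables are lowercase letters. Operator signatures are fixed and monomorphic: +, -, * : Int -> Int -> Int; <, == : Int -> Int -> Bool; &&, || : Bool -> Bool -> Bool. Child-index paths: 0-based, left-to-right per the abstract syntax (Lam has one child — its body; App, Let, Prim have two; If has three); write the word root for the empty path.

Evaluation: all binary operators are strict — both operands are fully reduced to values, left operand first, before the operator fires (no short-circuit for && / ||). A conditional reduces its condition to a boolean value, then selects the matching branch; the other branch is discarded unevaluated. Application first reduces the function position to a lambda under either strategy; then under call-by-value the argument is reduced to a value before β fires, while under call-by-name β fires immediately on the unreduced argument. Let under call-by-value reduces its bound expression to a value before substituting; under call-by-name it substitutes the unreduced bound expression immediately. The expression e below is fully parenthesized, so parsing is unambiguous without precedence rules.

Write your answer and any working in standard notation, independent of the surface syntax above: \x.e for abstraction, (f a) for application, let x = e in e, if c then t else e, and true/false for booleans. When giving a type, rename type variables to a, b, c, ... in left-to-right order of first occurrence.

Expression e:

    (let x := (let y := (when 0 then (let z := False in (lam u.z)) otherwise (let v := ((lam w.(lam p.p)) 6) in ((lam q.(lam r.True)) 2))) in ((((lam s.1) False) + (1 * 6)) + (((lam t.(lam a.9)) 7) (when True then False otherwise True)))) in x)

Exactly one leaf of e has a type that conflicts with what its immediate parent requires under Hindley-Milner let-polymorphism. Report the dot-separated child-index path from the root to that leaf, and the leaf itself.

Answer: 0.0.0 : 0

Working:
  unify Int ~ Bool
  FAIL: mismatch Int ~ Bool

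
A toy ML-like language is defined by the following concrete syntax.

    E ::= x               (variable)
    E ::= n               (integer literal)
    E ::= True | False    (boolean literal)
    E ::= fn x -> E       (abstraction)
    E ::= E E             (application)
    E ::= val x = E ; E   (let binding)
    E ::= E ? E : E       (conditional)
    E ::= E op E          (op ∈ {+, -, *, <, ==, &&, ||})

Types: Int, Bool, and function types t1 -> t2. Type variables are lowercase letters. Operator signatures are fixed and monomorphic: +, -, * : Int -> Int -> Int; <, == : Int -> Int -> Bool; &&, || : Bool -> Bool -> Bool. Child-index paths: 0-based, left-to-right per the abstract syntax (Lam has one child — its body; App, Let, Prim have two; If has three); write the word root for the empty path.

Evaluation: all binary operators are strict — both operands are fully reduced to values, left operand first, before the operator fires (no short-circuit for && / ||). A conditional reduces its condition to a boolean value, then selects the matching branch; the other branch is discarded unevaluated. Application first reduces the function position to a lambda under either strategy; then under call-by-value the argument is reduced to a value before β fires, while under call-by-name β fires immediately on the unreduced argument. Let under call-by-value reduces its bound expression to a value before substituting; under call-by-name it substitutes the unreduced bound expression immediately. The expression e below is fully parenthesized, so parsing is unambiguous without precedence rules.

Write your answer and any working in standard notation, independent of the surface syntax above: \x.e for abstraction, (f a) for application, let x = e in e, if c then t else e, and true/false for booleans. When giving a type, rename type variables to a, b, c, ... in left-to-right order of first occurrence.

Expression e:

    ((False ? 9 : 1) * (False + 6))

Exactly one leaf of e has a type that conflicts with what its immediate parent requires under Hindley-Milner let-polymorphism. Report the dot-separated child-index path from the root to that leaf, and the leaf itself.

Derivation:
  unify Bool ~ Bool
  unify Int ~ Int
  unify Int ~ Int
  unify Bool ~ Int
  FAIL: mismatch Bool ~ Int

Answer: 1.0 : false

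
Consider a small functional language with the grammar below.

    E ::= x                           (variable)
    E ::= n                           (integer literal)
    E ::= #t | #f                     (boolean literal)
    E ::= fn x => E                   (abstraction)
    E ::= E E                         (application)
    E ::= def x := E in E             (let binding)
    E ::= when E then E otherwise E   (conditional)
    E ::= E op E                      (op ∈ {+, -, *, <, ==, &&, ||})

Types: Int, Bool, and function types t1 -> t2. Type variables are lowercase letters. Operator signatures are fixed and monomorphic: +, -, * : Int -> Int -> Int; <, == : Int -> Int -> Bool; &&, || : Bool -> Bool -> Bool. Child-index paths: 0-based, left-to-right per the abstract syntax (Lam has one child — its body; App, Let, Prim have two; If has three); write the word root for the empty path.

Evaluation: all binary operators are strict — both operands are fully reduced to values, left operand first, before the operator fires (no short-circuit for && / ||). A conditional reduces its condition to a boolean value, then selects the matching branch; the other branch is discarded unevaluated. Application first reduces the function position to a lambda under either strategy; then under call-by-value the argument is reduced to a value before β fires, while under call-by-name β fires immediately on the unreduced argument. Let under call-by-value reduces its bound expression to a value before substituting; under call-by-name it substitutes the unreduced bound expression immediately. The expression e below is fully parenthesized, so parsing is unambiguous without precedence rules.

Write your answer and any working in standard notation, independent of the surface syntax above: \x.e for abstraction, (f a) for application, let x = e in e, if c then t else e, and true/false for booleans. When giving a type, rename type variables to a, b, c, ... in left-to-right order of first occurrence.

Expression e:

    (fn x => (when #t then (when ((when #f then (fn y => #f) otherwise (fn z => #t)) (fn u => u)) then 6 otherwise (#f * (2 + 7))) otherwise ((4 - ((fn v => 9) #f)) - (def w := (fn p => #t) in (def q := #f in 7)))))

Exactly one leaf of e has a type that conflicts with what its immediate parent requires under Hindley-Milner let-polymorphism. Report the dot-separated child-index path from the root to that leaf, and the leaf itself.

Trace:
  unify Bool ~ Bool
  unify Bool ~ Bool
\y._ : b -> Bool
\z._ : c -> Bool
  unify b -> Bool ~ c -> Bool
  unify b ~ c
  unify Bool ~ Bool
u : d
\u._ : d -> d
  unify c -> Bool ~ (d -> d) -> e
  unify c ~ d -> d
  unify Bool ~ e
_ _ : Bool
  unify Bool ~ Bool
  unify Bool ~ Int
  FAIL: mismatch Bool ~ Int

Answer: 0.1.2.0 : false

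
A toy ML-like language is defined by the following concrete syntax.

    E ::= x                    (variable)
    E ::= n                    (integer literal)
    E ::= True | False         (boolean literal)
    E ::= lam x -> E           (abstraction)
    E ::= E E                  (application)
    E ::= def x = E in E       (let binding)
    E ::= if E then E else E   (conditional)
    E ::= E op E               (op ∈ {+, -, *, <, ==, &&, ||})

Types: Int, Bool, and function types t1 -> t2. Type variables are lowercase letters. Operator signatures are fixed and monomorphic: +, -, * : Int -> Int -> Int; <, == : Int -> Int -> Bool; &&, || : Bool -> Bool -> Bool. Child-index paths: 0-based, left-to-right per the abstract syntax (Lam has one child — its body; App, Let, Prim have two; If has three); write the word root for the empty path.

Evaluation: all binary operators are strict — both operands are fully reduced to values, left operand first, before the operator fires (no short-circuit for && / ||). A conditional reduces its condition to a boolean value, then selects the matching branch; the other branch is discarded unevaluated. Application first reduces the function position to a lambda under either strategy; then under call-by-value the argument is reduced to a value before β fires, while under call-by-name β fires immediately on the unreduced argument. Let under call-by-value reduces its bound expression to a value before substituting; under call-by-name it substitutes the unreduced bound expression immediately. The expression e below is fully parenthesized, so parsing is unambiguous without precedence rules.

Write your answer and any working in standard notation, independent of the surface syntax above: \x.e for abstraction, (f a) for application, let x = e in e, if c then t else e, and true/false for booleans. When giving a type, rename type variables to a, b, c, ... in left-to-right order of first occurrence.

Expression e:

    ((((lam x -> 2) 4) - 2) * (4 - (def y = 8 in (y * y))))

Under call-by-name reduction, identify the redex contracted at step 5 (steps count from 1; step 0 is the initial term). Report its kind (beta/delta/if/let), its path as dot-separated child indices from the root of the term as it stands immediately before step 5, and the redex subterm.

Working:
step 0: ((((\x.2) 4) - 2) * (4 - (let y = 8 in (y * y))))
step 1: [beta@0.0] ((2 - 2) * (4 - (let y = 8 in (y * y))))
step 2: [delta@0] (0 * (4 - (let y = 8 in (y * y))))
step 3: [let@1.1] (0 * (4 - (8 * 8)))
step 4: [delta@1.1] (0 * (4 - 64))
step 5: [delta@1] (0 * -60)

Answer: delta at 1 : (4 - 64)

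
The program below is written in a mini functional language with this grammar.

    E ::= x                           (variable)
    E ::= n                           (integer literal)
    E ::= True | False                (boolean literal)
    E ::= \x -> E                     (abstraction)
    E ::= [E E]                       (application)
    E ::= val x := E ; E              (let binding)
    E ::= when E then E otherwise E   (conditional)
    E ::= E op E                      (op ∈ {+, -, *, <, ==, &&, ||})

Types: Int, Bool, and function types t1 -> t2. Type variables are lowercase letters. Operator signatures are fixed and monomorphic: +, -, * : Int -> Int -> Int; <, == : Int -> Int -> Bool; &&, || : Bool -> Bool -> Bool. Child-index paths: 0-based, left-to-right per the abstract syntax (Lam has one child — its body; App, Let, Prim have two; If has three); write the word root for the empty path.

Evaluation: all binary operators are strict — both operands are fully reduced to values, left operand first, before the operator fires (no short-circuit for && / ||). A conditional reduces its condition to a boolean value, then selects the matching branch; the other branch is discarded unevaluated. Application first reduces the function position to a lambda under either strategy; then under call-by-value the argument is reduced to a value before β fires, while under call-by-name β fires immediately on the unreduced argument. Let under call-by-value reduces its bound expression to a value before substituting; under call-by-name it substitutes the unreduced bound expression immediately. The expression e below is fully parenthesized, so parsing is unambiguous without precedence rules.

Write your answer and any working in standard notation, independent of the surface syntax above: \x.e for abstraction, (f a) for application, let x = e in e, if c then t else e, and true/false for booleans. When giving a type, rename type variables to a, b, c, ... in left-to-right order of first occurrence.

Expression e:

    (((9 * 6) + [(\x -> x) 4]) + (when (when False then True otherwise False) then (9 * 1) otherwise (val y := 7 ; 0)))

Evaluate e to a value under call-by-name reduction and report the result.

Derivation:
step 0: (((9 * 6) + ((\x.x) 4)) + (if (if false then true else false) then (9 * 1) else (let y = 7 in 0)))
step 1: [delta@0.0] ((54 + ((\x.x) 4)) + (if (if false then true else false) then (9 * 1) else (let y = 7 in 0)))
step 2: [beta@0.1] ((54 + 4) + (if (if false then true else false) then (9 * 1) else (let y = 7 in 0)))
step 3: [delta@0] (58 + (if (if false then true else false) then (9 * 1) else (let y = 7 in 0)))
step 4: [if@1.0] (58 + (if false then (9 * 1) else (let y = 7 in 0)))
step 5: [if@1] (58 + (let y = 7 in 0))
step 6: [let@1] (58 + 0)
step 7: [delta@root] 58

Answer: 58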